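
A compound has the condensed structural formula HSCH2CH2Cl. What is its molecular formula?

Element totals:
  C: 2
  H: 5
  Cl: 1
  S: 1

C2H5ClS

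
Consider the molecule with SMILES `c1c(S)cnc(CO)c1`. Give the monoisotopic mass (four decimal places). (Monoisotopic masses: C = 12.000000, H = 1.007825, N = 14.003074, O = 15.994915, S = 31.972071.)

Atom tally by fragment:
  pyridine ring core → C:5 H:5 N:1
  (− 2 ring H displaced by substituents)
  + SH → S:1 H:1
  + CH2OH → C:1 H:3 O:1
Element totals:
  C: 6
  H: 7
  N: 1
  O: 1
  S: 1
Molecular formula: C6H7NOS.
  M = 6(12.0) + 7(1.007825) + 14.003074 + 15.994915 + 31.972071
    = 72.000000 + 7.054775 + 14.003074 + 15.994915 + 31.972071 = 141.024835

141.0248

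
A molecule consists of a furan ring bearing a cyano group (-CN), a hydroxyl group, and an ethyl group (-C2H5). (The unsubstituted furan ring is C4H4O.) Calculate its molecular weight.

137.14 g/mol

Atom tally by fragment:
  furan ring core → C:4 H:4 O:1
  (− 3 ring H displaced by substituents)
  + CN → C:1 N:1
  + OH → O:1 H:1
  + C2H5 → C:2 H:5
Element totals:
  C: 7
  H: 7
  N: 1
  O: 2
Molecular formula: C7H7NO2.
  M = 7(12.011) + 7(1.008) + 14.007 + 2(15.999)
    = 84.077 + 7.056 + 14.007 + 31.998 = 137.138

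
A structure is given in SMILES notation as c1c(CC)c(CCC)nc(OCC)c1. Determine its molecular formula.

C12H19NO

Atom tally by fragment:
  pyridine ring core → C:5 H:5 N:1
  (− 3 ring H displaced by substituents)
  + C2H5 → C:2 H:5
  + CH2CH2CH3 → C:3 H:7
  + OC2H5 → C:2 H:5 O:1
Element totals:
  C: 12
  H: 19
  N: 1
  O: 1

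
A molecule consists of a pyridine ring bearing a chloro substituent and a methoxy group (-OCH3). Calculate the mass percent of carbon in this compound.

Atom tally by fragment:
  pyridine ring core → C:5 H:5 N:1
  (− 2 ring H displaced by substituents)
  + Cl → Cl:1
  + OCH3 → C:1 H:3 O:1
Element totals:
  C: 6
  H: 6
  Cl: 1
  N: 1
  O: 1
Molecular formula: C6H6ClNO.
Molar mass = 143.570 g/mol.
Mass from C: 6 × 12.011 = 72.066 g/mol.
%C = 72.066 / 143.570 × 100 = 50.20%.

50.20%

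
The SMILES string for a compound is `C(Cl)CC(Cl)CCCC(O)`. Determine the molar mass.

Atom tally by fragment:
  ClCH2 → C:1 H:2 Cl:1
  CH2 → C:1 H:2
  CH(Cl) → C:1 H:1 Cl:1
  CH2 → C:1 H:2
  CH2 → C:1 H:2
  CH2 → C:1 H:2
  CH2OH → C:1 H:3 O:1
Element totals:
  C: 7
  H: 14
  Cl: 2
  O: 1
Molecular formula: C7H14Cl2O.
  M = 7(12.011) + 14(1.008) + 2(35.45) + 15.999
    = 84.077 + 14.112 + 70.900 + 15.999 = 185.088

185.09 g/mol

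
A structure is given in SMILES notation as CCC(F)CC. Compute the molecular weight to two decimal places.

90.14 g/mol

Atom tally by fragment:
  CH3 → C:1 H:3
  CH2 → C:1 H:2
  CH(F) → C:1 H:1 F:1
  CH2 → C:1 H:2
  CH3 → C:1 H:3
Element totals:
  C: 5
  H: 11
  F: 1
Molecular formula: C5H11F.
  M = 5(12.011) + 11(1.008) + 18.998
    = 60.055 + 11.088 + 18.998 = 90.141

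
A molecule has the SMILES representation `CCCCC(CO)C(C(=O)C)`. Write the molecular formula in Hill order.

Atom tally by fragment:
  CH3 → C:1 H:3
  CH2 → C:1 H:2
  CH2 → C:1 H:2
  CH2 → C:1 H:2
  CH(CH2OH) → C:2 H:4 O:1
  CH2COCH3 → C:3 H:5 O:1
Element totals:
  C: 9
  H: 18
  O: 2

C9H18O2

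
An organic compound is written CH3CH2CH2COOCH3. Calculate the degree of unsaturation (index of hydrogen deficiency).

1

Atom tally by fragment:
  CH3 → C:1 H:3
  CH2 → C:1 H:2
  CH2COOCH3 → C:3 H:5 O:2
Element totals:
  C: 5
  H: 10
  O: 2
Molecular formula: C5H10O2.
DoU = (2C + 2 + N − H − X) / 2 = (2·5 + 2 + 0 − 10 − 0) / 2 = 1.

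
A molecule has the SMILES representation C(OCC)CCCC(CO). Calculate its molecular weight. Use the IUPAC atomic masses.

146.23 g/mol

Atom tally by fragment:
  C2H5OCH2 → C:3 H:7 O:1
  CH2 → C:1 H:2
  CH2 → C:1 H:2
  CH2 → C:1 H:2
  CH2CH2OH → C:2 H:5 O:1
Element totals:
  C: 8
  H: 18
  O: 2
Molecular formula: C8H18O2.
  M = 8(12.011) + 18(1.008) + 2(15.999)
    = 96.088 + 18.144 + 31.998 = 146.230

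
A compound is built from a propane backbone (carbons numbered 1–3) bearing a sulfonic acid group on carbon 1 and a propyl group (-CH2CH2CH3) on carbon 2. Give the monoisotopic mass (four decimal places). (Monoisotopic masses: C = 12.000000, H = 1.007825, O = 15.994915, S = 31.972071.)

166.0664

Atom tally by fragment:
  HO3SCH2 → C:1 H:3 S:1 O:3
  CH(CH2CH2CH3) → C:4 H:8
  CH3 → C:1 H:3
Element totals:
  C: 6
  H: 14
  O: 3
  S: 1
Molecular formula: C6H14O3S.
  M = 6(12.0) + 14(1.007825) + 3(15.994915) + 31.972071
    = 72.000000 + 14.109550 + 47.984745 + 31.972071 = 166.066366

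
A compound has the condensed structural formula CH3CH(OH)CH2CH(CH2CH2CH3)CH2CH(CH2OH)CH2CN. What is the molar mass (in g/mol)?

213.32 g/mol

Element totals:
  C: 12
  H: 23
  N: 1
  O: 2
Molecular formula: C12H23NO2.
  M = 12(12.011) + 23(1.008) + 14.007 + 2(15.999)
    = 144.132 + 23.184 + 14.007 + 31.998 = 213.321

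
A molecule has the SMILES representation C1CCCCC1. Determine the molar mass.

84.16 g/mol

Atom tally by fragment:
  cyclohexane ring core → C:6 H:12
Element totals:
  C: 6
  H: 12
Molecular formula: C6H12.
  M = 6(12.011) + 12(1.008)
    = 72.066 + 12.096 = 84.162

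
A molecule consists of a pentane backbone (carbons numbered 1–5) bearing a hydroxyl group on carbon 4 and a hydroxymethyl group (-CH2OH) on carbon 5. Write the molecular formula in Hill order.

C6H14O2

Atom tally by fragment:
  CH3 → C:1 H:3
  CH2 → C:1 H:2
  CH2 → C:1 H:2
  CH(OH) → C:1 H:2 O:1
  CH2CH2OH → C:2 H:5 O:1
Element totals:
  C: 6
  H: 14
  O: 2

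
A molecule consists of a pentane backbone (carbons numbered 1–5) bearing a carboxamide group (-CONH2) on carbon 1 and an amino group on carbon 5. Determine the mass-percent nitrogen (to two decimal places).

Atom tally by fragment:
  H2NOCCH2 → C:2 H:4 O:1 N:1
  CH2 → C:1 H:2
  CH2 → C:1 H:2
  CH2 → C:1 H:2
  CH2NH2 → C:1 H:4 N:1
Element totals:
  C: 6
  H: 14
  N: 2
  O: 1
Molecular formula: C6H14N2O.
Molar mass = 130.191 g/mol.
Mass from N: 2 × 14.007 = 28.014 g/mol.
%N = 28.014 / 130.191 × 100 = 21.52%.

21.52%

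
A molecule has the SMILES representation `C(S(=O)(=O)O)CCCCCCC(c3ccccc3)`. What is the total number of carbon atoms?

Atom tally by fragment:
  HO3SCH2 → C:1 H:3 S:1 O:3
  CH2 → C:1 H:2
  CH2 → C:1 H:2
  CH2 → C:1 H:2
  CH2 → C:1 H:2
  CH2 → C:1 H:2
  CH2 → C:1 H:2
  CH2C6H5 → C:7 H:7
Element totals:
  C: 14
  H: 22
  O: 3
  S: 1

14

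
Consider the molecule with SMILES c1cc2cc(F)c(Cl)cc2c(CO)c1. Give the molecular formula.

Atom tally by fragment:
  naphthalene ring system core → C:10 H:8
  (− 3 ring H displaced by substituents)
  + F → F:1
  + Cl → Cl:1
  + CH2OH → C:1 H:3 O:1
Element totals:
  C: 11
  H: 8
  Cl: 1
  F: 1
  O: 1

C11H8ClFO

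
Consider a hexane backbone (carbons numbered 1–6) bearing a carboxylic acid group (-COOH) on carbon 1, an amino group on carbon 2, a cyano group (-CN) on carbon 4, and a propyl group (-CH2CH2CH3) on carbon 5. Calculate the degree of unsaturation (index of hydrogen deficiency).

3

Atom tally by fragment:
  HOOCCH2 → C:2 H:3 O:2
  CH(NH2) → C:1 H:3 N:1
  CH2 → C:1 H:2
  CH(CN) → C:2 H:1 N:1
  CH(CH2CH2CH3) → C:4 H:8
  CH3 → C:1 H:3
Element totals:
  C: 11
  H: 20
  N: 2
  O: 2
Molecular formula: C11H20N2O2.
DoU = (2C + 2 + N − H − X) / 2 = (2·11 + 2 + 2 − 20 − 0) / 2 = 3.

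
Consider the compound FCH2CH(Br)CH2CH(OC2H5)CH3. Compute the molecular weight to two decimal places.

213.09 g/mol

Atom tally by fragment:
  FCH2 → C:1 H:2 F:1
  CH(Br) → C:1 H:1 Br:1
  CH2 → C:1 H:2
  CH(OC2H5) → C:3 H:6 O:1
  CH3 → C:1 H:3
Element totals:
  C: 7
  H: 14
  Br: 1
  F: 1
  O: 1
Molecular formula: C7H14BrFO.
  M = 7(12.011) + 14(1.008) + 79.904 + 18.998 + 15.999
    = 84.077 + 14.112 + 79.904 + 18.998 + 15.999 = 213.090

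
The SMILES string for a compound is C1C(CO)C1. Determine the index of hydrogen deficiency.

Atom tally by fragment:
  cyclopropane ring core → C:3 H:6
  (− 1 ring H displaced by substituents)
  + CH2OH → C:1 H:3 O:1
Element totals:
  C: 4
  H: 8
  O: 1
Molecular formula: C4H8O.
DoU = (2C + 2 + N − H − X) / 2 = (2·4 + 2 + 0 − 8 − 0) / 2 = 1.

1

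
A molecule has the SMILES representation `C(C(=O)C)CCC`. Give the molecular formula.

Atom tally by fragment:
  CH3COCH2 → C:3 H:5 O:1
  CH2 → C:1 H:2
  CH2 → C:1 H:2
  CH3 → C:1 H:3
Element totals:
  C: 6
  H: 12
  O: 1

C6H12O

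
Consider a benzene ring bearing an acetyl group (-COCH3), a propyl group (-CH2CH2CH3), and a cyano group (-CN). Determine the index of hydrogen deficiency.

7

Atom tally by fragment:
  benzene ring core → C:6 H:6
  (− 3 ring H displaced by substituents)
  + COCH3 → C:2 H:3 O:1
  + CH2CH2CH3 → C:3 H:7
  + CN → C:1 N:1
Element totals:
  C: 12
  H: 13
  N: 1
  O: 1
Molecular formula: C12H13NO.
DoU = (2C + 2 + N − H − X) / 2 = (2·12 + 2 + 1 − 13 − 0) / 2 = 7.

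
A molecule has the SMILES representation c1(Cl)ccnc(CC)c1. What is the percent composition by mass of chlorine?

25.04%

Atom tally by fragment:
  pyridine ring core → C:5 H:5 N:1
  (− 2 ring H displaced by substituents)
  + Cl → Cl:1
  + C2H5 → C:2 H:5
Element totals:
  C: 7
  H: 8
  Cl: 1
  N: 1
Molecular formula: C7H8ClN.
Molar mass = 141.598 g/mol.
Mass from Cl: 1 × 35.45 = 35.450 g/mol.
%Cl = 35.450 / 141.598 × 100 = 25.04%.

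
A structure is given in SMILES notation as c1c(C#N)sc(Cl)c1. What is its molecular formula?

C5H2ClNS

Atom tally by fragment:
  thiophene ring core → C:4 H:4 S:1
  (− 2 ring H displaced by substituents)
  + CN → C:1 N:1
  + Cl → Cl:1
Element totals:
  C: 5
  H: 2
  Cl: 1
  N: 1
  S: 1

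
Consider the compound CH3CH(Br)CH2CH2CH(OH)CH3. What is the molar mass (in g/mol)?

181.07 g/mol

Atom tally by fragment:
  CH3 → C:1 H:3
  CH(Br) → C:1 H:1 Br:1
  CH2 → C:1 H:2
  CH2 → C:1 H:2
  CH(OH) → C:1 H:2 O:1
  CH3 → C:1 H:3
Element totals:
  C: 6
  H: 13
  Br: 1
  O: 1
Molecular formula: C6H13BrO.
  M = 6(12.011) + 13(1.008) + 79.904 + 15.999
    = 72.066 + 13.104 + 79.904 + 15.999 = 181.073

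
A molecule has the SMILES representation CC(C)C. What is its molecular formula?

Atom tally by fragment:
  CH3 → C:1 H:3
  CH(CH3) → C:2 H:4
  CH3 → C:1 H:3
Element totals:
  C: 4
  H: 10

C4H10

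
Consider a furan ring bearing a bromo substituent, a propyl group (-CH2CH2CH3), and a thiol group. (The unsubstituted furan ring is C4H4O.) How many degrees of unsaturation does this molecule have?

3

Atom tally by fragment:
  furan ring core → C:4 H:4 O:1
  (− 3 ring H displaced by substituents)
  + Br → Br:1
  + CH2CH2CH3 → C:3 H:7
  + SH → S:1 H:1
Element totals:
  C: 7
  H: 9
  Br: 1
  O: 1
  S: 1
Molecular formula: C7H9BrOS.
DoU = (2C + 2 + N − H − X) / 2 = (2·7 + 2 + 0 − 9 − 1) / 2 = 3.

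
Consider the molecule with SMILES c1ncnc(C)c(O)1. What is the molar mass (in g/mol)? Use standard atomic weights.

110.12 g/mol

Atom tally by fragment:
  pyrimidine ring core → C:4 H:4 N:2
  (− 2 ring H displaced by substituents)
  + CH3 → C:1 H:3
  + OH → O:1 H:1
Element totals:
  C: 5
  H: 6
  N: 2
  O: 1
Molecular formula: C5H6N2O.
  M = 5(12.011) + 6(1.008) + 2(14.007) + 15.999
    = 60.055 + 6.048 + 28.014 + 15.999 = 110.116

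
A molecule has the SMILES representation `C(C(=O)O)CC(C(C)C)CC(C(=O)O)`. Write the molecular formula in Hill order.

C10H18O4

Atom tally by fragment:
  HOOCCH2 → C:2 H:3 O:2
  CH2 → C:1 H:2
  CH(CH(CH3)2) → C:4 H:8
  CH2 → C:1 H:2
  CH2COOH → C:2 H:3 O:2
Element totals:
  C: 10
  H: 18
  O: 4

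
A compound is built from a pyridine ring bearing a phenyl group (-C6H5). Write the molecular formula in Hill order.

Atom tally by fragment:
  pyridine ring core → C:5 H:5 N:1
  (− 1 ring H displaced by substituents)
  + C6H5 → C:6 H:5
Element totals:
  C: 11
  H: 9
  N: 1

C11H9N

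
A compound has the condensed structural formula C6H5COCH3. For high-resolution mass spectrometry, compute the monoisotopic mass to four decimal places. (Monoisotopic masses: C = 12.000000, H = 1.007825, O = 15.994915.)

120.0575

Atom tally by fragment:
  benzene ring core → C:6 H:6
  (− 1 ring H displaced by substituents)
  + COCH3 → C:2 H:3 O:1
Element totals:
  C: 8
  H: 8
  O: 1
Molecular formula: C8H8O.
  M = 8(12.0) + 8(1.007825) + 15.994915
    = 96.000000 + 8.062600 + 15.994915 = 120.057515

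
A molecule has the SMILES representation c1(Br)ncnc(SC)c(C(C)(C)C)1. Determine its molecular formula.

C9H13BrN2S

Atom tally by fragment:
  pyrimidine ring core → C:4 H:4 N:2
  (− 3 ring H displaced by substituents)
  + Br → Br:1
  + SCH3 → C:1 H:3 S:1
  + C(CH3)3 → C:4 H:9
Element totals:
  C: 9
  H: 13
  Br: 1
  N: 2
  S: 1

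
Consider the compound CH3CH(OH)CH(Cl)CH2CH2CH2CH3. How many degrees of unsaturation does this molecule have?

Atom tally by fragment:
  CH3 → C:1 H:3
  CH(OH) → C:1 H:2 O:1
  CH(Cl) → C:1 H:1 Cl:1
  CH2 → C:1 H:2
  CH2 → C:1 H:2
  CH2 → C:1 H:2
  CH3 → C:1 H:3
Element totals:
  C: 7
  H: 15
  Cl: 1
  O: 1
Molecular formula: C7H15ClO.
DoU = (2C + 2 + N − H − X) / 2 = (2·7 + 2 + 0 − 15 − 1) / 2 = 0.

0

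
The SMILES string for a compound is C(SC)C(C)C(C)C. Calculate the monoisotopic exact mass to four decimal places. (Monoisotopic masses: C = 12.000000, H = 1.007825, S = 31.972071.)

Atom tally by fragment:
  CH3SCH2 → C:2 H:5 S:1
  CH(CH3) → C:2 H:4
  CH(CH3) → C:2 H:4
  CH3 → C:1 H:3
Element totals:
  C: 7
  H: 16
  S: 1
Molecular formula: C7H16S.
  M = 7(12.0) + 16(1.007825) + 31.972071
    = 84.000000 + 16.125200 + 31.972071 = 132.097271

132.0973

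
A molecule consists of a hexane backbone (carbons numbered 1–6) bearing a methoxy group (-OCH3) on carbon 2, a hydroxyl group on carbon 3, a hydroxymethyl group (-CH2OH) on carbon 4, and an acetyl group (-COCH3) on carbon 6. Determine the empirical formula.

Atom tally by fragment:
  CH3 → C:1 H:3
  CH(OCH3) → C:2 H:4 O:1
  CH(OH) → C:1 H:2 O:1
  CH(CH2OH) → C:2 H:4 O:1
  CH2 → C:1 H:2
  CH2COCH3 → C:3 H:5 O:1
Element totals:
  C: 10
  H: 20
  O: 4
Molecular formula: C10H20O4.
gcd of subscripts = 2; dividing each by 2:
  C: 10/2 = 5
  H: 20/2 = 10
  O: 4/2 = 2

C5H10O2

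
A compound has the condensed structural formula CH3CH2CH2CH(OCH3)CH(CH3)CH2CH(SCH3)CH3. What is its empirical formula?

Atom tally by fragment:
  CH3 → C:1 H:3
  CH2 → C:1 H:2
  CH2 → C:1 H:2
  CH(OCH3) → C:2 H:4 O:1
  CH(CH3) → C:2 H:4
  CH2 → C:1 H:2
  CH(SCH3) → C:2 H:4 S:1
  CH3 → C:1 H:3
Element totals:
  C: 11
  H: 24
  O: 1
  S: 1
Molecular formula: C11H24OS.
gcd of subscripts (11, 24, 1, 1) = 1, so the empirical formula equals the molecular formula.

C11H24OS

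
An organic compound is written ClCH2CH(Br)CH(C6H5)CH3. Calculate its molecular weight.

247.56 g/mol

Atom tally by fragment:
  ClCH2 → C:1 H:2 Cl:1
  CH(Br) → C:1 H:1 Br:1
  CH(C6H5) → C:7 H:6
  CH3 → C:1 H:3
Element totals:
  C: 10
  H: 12
  Br: 1
  Cl: 1
Molecular formula: C10H12BrCl.
  M = 10(12.011) + 12(1.008) + 79.904 + 35.45
    = 120.110 + 12.096 + 79.904 + 35.450 = 247.560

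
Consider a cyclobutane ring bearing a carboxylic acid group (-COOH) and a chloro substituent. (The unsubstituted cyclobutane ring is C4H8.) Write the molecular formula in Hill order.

C5H7ClO2

Atom tally by fragment:
  cyclobutane ring core → C:4 H:8
  (− 2 ring H displaced by substituents)
  + COOH → C:1 H:1 O:2
  + Cl → Cl:1
Element totals:
  C: 5
  H: 7
  Cl: 1
  O: 2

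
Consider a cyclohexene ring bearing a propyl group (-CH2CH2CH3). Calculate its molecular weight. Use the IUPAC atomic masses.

Atom tally by fragment:
  cyclohexene ring core → C:6 H:10
  (− 1 ring H displaced by substituents)
  + CH2CH2CH3 → C:3 H:7
Element totals:
  C: 9
  H: 16
Molecular formula: C9H16.
  M = 9(12.011) + 16(1.008)
    = 108.099 + 16.128 = 124.227

124.23 g/mol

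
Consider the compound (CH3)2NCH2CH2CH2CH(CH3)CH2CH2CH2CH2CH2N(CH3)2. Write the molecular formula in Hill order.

C14H32N2

Element totals:
  C: 14
  H: 32
  N: 2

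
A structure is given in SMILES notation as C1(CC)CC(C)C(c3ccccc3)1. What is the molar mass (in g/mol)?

Atom tally by fragment:
  cyclobutane ring core → C:4 H:8
  (− 3 ring H displaced by substituents)
  + C2H5 → C:2 H:5
  + CH3 → C:1 H:3
  + C6H5 → C:6 H:5
Element totals:
  C: 13
  H: 18
Molecular formula: C13H18.
  M = 13(12.011) + 18(1.008)
    = 156.143 + 18.144 = 174.287

174.29 g/mol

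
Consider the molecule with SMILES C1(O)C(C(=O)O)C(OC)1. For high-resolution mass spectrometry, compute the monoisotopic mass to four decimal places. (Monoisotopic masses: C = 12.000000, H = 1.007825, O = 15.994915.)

Atom tally by fragment:
  cyclopropane ring core → C:3 H:6
  (− 3 ring H displaced by substituents)
  + OH → O:1 H:1
  + COOH → C:1 H:1 O:2
  + OCH3 → C:1 H:3 O:1
Element totals:
  C: 5
  H: 8
  O: 4
Molecular formula: C5H8O4.
  M = 5(12.0) + 8(1.007825) + 4(15.994915)
    = 60.000000 + 8.062600 + 63.979660 = 132.042260

132.0423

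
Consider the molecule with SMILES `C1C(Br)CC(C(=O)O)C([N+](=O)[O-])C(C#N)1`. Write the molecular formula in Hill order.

Atom tally by fragment:
  cyclohexane ring core → C:6 H:12
  (− 4 ring H displaced by substituents)
  + Br → Br:1
  + COOH → C:1 H:1 O:2
  + NO2 → N:1 O:2
  + CN → C:1 N:1
Element totals:
  C: 8
  H: 9
  Br: 1
  N: 2
  O: 4

C8H9BrN2O4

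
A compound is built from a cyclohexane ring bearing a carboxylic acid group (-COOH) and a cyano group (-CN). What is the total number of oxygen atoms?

Atom tally by fragment:
  cyclohexane ring core → C:6 H:12
  (− 2 ring H displaced by substituents)
  + COOH → C:1 H:1 O:2
  + CN → C:1 N:1
Element totals:
  C: 8
  H: 11
  N: 1
  O: 2

2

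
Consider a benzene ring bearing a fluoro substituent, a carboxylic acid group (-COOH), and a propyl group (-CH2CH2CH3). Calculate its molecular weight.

182.19 g/mol

Atom tally by fragment:
  benzene ring core → C:6 H:6
  (− 3 ring H displaced by substituents)
  + F → F:1
  + COOH → C:1 H:1 O:2
  + CH2CH2CH3 → C:3 H:7
Element totals:
  C: 10
  H: 11
  F: 1
  O: 2
Molecular formula: C10H11FO2.
  M = 10(12.011) + 11(1.008) + 18.998 + 2(15.999)
    = 120.110 + 11.088 + 18.998 + 31.998 = 182.194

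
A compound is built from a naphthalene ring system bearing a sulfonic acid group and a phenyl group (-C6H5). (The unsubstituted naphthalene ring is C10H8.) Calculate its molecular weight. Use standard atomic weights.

284.33 g/mol

Atom tally by fragment:
  naphthalene ring system core → C:10 H:8
  (− 2 ring H displaced by substituents)
  + SO3H → S:1 O:3 H:1
  + C6H5 → C:6 H:5
Element totals:
  C: 16
  H: 12
  O: 3
  S: 1
Molecular formula: C16H12O3S.
  M = 16(12.011) + 12(1.008) + 3(15.999) + 32.06
    = 192.176 + 12.096 + 47.997 + 32.060 = 284.329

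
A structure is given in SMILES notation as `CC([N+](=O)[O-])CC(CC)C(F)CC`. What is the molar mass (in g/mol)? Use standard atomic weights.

191.25 g/mol

Atom tally by fragment:
  CH3 → C:1 H:3
  CH(NO2) → C:1 H:1 N:1 O:2
  CH2 → C:1 H:2
  CH(C2H5) → C:3 H:6
  CH(F) → C:1 H:1 F:1
  CH2 → C:1 H:2
  CH3 → C:1 H:3
Element totals:
  C: 9
  H: 18
  F: 1
  N: 1
  O: 2
Molecular formula: C9H18FNO2.
  M = 9(12.011) + 18(1.008) + 18.998 + 14.007 + 2(15.999)
    = 108.099 + 18.144 + 18.998 + 14.007 + 31.998 = 191.246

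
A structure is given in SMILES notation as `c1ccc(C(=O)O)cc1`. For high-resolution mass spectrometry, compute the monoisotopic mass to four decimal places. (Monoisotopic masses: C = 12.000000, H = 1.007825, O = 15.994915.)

122.0368

Atom tally by fragment:
  benzene ring core → C:6 H:6
  (− 1 ring H displaced by substituents)
  + COOH → C:1 H:1 O:2
Element totals:
  C: 7
  H: 6
  O: 2
Molecular formula: C7H6O2.
  M = 7(12.0) + 6(1.007825) + 2(15.994915)
    = 84.000000 + 6.046950 + 31.989830 = 122.036780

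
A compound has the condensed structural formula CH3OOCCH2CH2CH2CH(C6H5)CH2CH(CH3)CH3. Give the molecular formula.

C16H24O2

Element totals:
  C: 16
  H: 24
  O: 2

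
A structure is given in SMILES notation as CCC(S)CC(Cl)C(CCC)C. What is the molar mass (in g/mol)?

208.79 g/mol

Atom tally by fragment:
  CH3 → C:1 H:3
  CH2 → C:1 H:2
  CH(SH) → C:1 H:2 S:1
  CH2 → C:1 H:2
  CH(Cl) → C:1 H:1 Cl:1
  CH(CH2CH2CH3) → C:4 H:8
  CH3 → C:1 H:3
Element totals:
  C: 10
  H: 21
  Cl: 1
  S: 1
Molecular formula: C10H21ClS.
  M = 10(12.011) + 21(1.008) + 35.45 + 32.06
    = 120.110 + 21.168 + 35.450 + 32.060 = 208.788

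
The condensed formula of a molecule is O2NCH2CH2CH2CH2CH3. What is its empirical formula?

C5H11NO2

Atom tally by fragment:
  O2NCH2 → C:1 H:2 N:1 O:2
  CH2 → C:1 H:2
  CH2 → C:1 H:2
  CH2 → C:1 H:2
  CH3 → C:1 H:3
Element totals:
  C: 5
  H: 11
  N: 1
  O: 2
Molecular formula: C5H11NO2.
gcd of subscripts (5, 11, 1, 2) = 1, so the empirical formula equals the molecular formula.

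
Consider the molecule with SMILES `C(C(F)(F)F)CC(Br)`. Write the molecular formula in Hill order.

C4H6BrF3

Atom tally by fragment:
  F3CCH2 → C:2 H:2 F:3
  CH2 → C:1 H:2
  CH2Br → C:1 H:2 Br:1
Element totals:
  C: 4
  H: 6
  Br: 1
  F: 3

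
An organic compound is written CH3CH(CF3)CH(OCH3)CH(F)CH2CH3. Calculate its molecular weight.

Atom tally by fragment:
  CH3 → C:1 H:3
  CH(CF3) → C:2 H:1 F:3
  CH(OCH3) → C:2 H:4 O:1
  CH(F) → C:1 H:1 F:1
  CH2 → C:1 H:2
  CH3 → C:1 H:3
Element totals:
  C: 8
  H: 14
  F: 4
  O: 1
Molecular formula: C8H14F4O.
  M = 8(12.011) + 14(1.008) + 4(18.998) + 15.999
    = 96.088 + 14.112 + 75.992 + 15.999 = 202.191

202.19 g/mol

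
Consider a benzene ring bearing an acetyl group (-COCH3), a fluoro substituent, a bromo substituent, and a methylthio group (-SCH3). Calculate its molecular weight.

Atom tally by fragment:
  benzene ring core → C:6 H:6
  (− 4 ring H displaced by substituents)
  + COCH3 → C:2 H:3 O:1
  + F → F:1
  + Br → Br:1
  + SCH3 → C:1 H:3 S:1
Element totals:
  C: 9
  H: 8
  Br: 1
  F: 1
  O: 1
  S: 1
Molecular formula: C9H8BrFOS.
  M = 9(12.011) + 8(1.008) + 79.904 + 18.998 + 15.999 + 32.06
    = 108.099 + 8.064 + 79.904 + 18.998 + 15.999 + 32.060 = 263.124

263.12 g/mol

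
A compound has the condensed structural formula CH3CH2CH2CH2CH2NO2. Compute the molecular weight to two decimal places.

Element totals:
  C: 5
  H: 11
  N: 1
  O: 2
Molecular formula: C5H11NO2.
  M = 5(12.011) + 11(1.008) + 14.007 + 2(15.999)
    = 60.055 + 11.088 + 14.007 + 31.998 = 117.148

117.15 g/mol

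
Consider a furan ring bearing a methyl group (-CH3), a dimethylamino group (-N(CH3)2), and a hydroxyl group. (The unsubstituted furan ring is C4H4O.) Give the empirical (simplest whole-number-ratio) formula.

Atom tally by fragment:
  furan ring core → C:4 H:4 O:1
  (− 3 ring H displaced by substituents)
  + CH3 → C:1 H:3
  + N(CH3)2 → N:1 C:2 H:6
  + OH → O:1 H:1
Element totals:
  C: 7
  H: 11
  N: 1
  O: 2
Molecular formula: C7H11NO2.
gcd of subscripts (7, 11, 1, 2) = 1, so the empirical formula equals the molecular formula.

C7H11NO2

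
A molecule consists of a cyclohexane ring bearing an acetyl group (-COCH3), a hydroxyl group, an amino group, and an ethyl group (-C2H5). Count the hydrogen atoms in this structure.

Atom tally by fragment:
  cyclohexane ring core → C:6 H:12
  (− 4 ring H displaced by substituents)
  + COCH3 → C:2 H:3 O:1
  + OH → O:1 H:1
  + NH2 → N:1 H:2
  + C2H5 → C:2 H:5
Element totals:
  C: 10
  H: 19
  N: 1
  O: 2

19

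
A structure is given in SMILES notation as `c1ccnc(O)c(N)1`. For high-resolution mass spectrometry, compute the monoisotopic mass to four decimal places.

110.0480

Atom tally by fragment:
  pyridine ring core → C:5 H:5 N:1
  (− 2 ring H displaced by substituents)
  + OH → O:1 H:1
  + NH2 → N:1 H:2
Element totals:
  C: 5
  H: 6
  N: 2
  O: 1
Molecular formula: C5H6N2O.
  M = 5(12.0) + 6(1.007825) + 2(14.003074) + 15.994915
    = 60.000000 + 6.046950 + 28.006148 + 15.994915 = 110.048013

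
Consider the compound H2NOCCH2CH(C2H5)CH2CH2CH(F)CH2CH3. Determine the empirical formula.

C10H20FNO

Atom tally by fragment:
  H2NOCCH2 → C:2 H:4 O:1 N:1
  CH(C2H5) → C:3 H:6
  CH2 → C:1 H:2
  CH2 → C:1 H:2
  CH(F) → C:1 H:1 F:1
  CH2 → C:1 H:2
  CH3 → C:1 H:3
Element totals:
  C: 10
  H: 20
  F: 1
  N: 1
  O: 1
Molecular formula: C10H20FNO.
gcd of subscripts (10, 1, 20, 1, 1) = 1, so the empirical formula equals the molecular formula.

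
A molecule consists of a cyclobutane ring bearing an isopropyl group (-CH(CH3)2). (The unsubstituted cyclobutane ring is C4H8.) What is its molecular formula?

Atom tally by fragment:
  cyclobutane ring core → C:4 H:8
  (− 1 ring H displaced by substituents)
  + CH(CH3)2 → C:3 H:7
Element totals:
  C: 7
  H: 14

C7H14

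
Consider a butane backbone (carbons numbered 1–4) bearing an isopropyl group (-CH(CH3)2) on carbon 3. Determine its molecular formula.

Atom tally by fragment:
  CH3 → C:1 H:3
  CH2 → C:1 H:2
  CH(CH(CH3)2) → C:4 H:8
  CH3 → C:1 H:3
Element totals:
  C: 7
  H: 16

C7H16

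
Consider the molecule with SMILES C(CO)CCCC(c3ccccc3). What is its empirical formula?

Atom tally by fragment:
  HOCH2CH2 → C:2 H:5 O:1
  CH2 → C:1 H:2
  CH2 → C:1 H:2
  CH2 → C:1 H:2
  CH2C6H5 → C:7 H:7
Element totals:
  C: 12
  H: 18
  O: 1
Molecular formula: C12H18O.
gcd of subscripts (12, 18, 1) = 1, so the empirical formula equals the molecular formula.

C12H18O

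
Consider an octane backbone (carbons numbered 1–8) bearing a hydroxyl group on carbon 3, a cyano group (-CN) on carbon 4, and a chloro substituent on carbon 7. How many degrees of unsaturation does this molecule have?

Atom tally by fragment:
  CH3 → C:1 H:3
  CH2 → C:1 H:2
  CH(OH) → C:1 H:2 O:1
  CH(CN) → C:2 H:1 N:1
  CH2 → C:1 H:2
  CH2 → C:1 H:2
  CH(Cl) → C:1 H:1 Cl:1
  CH3 → C:1 H:3
Element totals:
  C: 9
  H: 16
  Cl: 1
  N: 1
  O: 1
Molecular formula: C9H16ClNO.
DoU = (2C + 2 + N − H − X) / 2 = (2·9 + 2 + 1 − 16 − 1) / 2 = 2.

2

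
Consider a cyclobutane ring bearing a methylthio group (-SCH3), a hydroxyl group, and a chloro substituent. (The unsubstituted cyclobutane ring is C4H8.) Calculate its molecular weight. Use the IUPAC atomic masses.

Atom tally by fragment:
  cyclobutane ring core → C:4 H:8
  (− 3 ring H displaced by substituents)
  + SCH3 → C:1 H:3 S:1
  + OH → O:1 H:1
  + Cl → Cl:1
Element totals:
  C: 5
  H: 9
  Cl: 1
  O: 1
  S: 1
Molecular formula: C5H9ClOS.
  M = 5(12.011) + 9(1.008) + 35.45 + 15.999 + 32.06
    = 60.055 + 9.072 + 35.450 + 15.999 + 32.060 = 152.636

152.64 g/mol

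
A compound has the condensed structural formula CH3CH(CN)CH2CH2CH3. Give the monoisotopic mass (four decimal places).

Element totals:
  C: 6
  H: 11
  N: 1
Molecular formula: C6H11N.
  M = 6(12.0) + 11(1.007825) + 14.003074
    = 72.000000 + 11.086075 + 14.003074 = 97.089149

97.0891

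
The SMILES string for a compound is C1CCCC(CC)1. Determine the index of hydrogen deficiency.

1

Atom tally by fragment:
  cyclopentane ring core → C:5 H:10
  (− 1 ring H displaced by substituents)
  + C2H5 → C:2 H:5
Element totals:
  C: 7
  H: 14
Molecular formula: C7H14.
DoU = (2C + 2 + N − H − X) / 2 = (2·7 + 2 + 0 − 14 − 0) / 2 = 1.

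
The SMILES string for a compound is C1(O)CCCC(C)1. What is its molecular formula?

Atom tally by fragment:
  cyclopentane ring core → C:5 H:10
  (− 2 ring H displaced by substituents)
  + OH → O:1 H:1
  + CH3 → C:1 H:3
Element totals:
  C: 6
  H: 12
  O: 1

C6H12O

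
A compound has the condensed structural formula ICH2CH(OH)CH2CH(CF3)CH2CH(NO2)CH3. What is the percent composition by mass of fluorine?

Atom tally by fragment:
  ICH2 → C:1 H:2 I:1
  CH(OH) → C:1 H:2 O:1
  CH2 → C:1 H:2
  CH(CF3) → C:2 H:1 F:3
  CH2 → C:1 H:2
  CH(NO2) → C:1 H:1 N:1 O:2
  CH3 → C:1 H:3
Element totals:
  C: 8
  H: 13
  F: 3
  I: 1
  N: 1
  O: 3
Molecular formula: C8H13F3INO3.
Molar mass = 355.094 g/mol.
Mass from F: 3 × 18.998 = 56.994 g/mol.
%F = 56.994 / 355.094 × 100 = 16.05%.

16.05%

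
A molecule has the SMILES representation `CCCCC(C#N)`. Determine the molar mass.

Atom tally by fragment:
  CH3 → C:1 H:3
  CH2 → C:1 H:2
  CH2 → C:1 H:2
  CH2 → C:1 H:2
  CH2CN → C:2 H:2 N:1
Element totals:
  C: 6
  H: 11
  N: 1
Molecular formula: C6H11N.
  M = 6(12.011) + 11(1.008) + 14.007
    = 72.066 + 11.088 + 14.007 = 97.161

97.16 g/mol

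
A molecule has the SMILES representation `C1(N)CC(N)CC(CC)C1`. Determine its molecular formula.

C8H18N2

Atom tally by fragment:
  cyclohexane ring core → C:6 H:12
  (− 3 ring H displaced by substituents)
  + NH2 → N:1 H:2
  + NH2 → N:1 H:2
  + C2H5 → C:2 H:5
Element totals:
  C: 8
  H: 18
  N: 2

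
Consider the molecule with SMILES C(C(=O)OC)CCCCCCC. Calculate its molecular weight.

Atom tally by fragment:
  CH3OOCCH2 → C:3 H:5 O:2
  CH2 → C:1 H:2
  CH2 → C:1 H:2
  CH2 → C:1 H:2
  CH2 → C:1 H:2
  CH2 → C:1 H:2
  CH2 → C:1 H:2
  CH3 → C:1 H:3
Element totals:
  C: 10
  H: 20
  O: 2
Molecular formula: C10H20O2.
  M = 10(12.011) + 20(1.008) + 2(15.999)
    = 120.110 + 20.160 + 31.998 = 172.268

172.27 g/mol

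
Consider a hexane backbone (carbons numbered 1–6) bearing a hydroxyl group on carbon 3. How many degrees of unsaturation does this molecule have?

Atom tally by fragment:
  CH3 → C:1 H:3
  CH2 → C:1 H:2
  CH(OH) → C:1 H:2 O:1
  CH2 → C:1 H:2
  CH2 → C:1 H:2
  CH3 → C:1 H:3
Element totals:
  C: 6
  H: 14
  O: 1
Molecular formula: C6H14O.
DoU = (2C + 2 + N − H − X) / 2 = (2·6 + 2 + 0 − 14 − 0) / 2 = 0.

0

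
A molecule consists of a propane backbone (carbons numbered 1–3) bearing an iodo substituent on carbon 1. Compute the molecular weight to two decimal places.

Atom tally by fragment:
  ICH2 → C:1 H:2 I:1
  CH2 → C:1 H:2
  CH3 → C:1 H:3
Element totals:
  C: 3
  H: 7
  I: 1
Molecular formula: C3H7I.
  M = 3(12.011) + 7(1.008) + 126.904
    = 36.033 + 7.056 + 126.904 = 169.993

169.99 g/mol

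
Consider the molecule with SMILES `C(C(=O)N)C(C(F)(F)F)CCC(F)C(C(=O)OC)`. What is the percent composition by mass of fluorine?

27.81%

Atom tally by fragment:
  H2NOCCH2 → C:2 H:4 O:1 N:1
  CH(CF3) → C:2 H:1 F:3
  CH2 → C:1 H:2
  CH2 → C:1 H:2
  CH(F) → C:1 H:1 F:1
  CH2COOCH3 → C:3 H:5 O:2
Element totals:
  C: 10
  H: 15
  F: 4
  N: 1
  O: 3
Molecular formula: C10H15F4NO3.
Molar mass = 273.226 g/mol.
Mass from F: 4 × 18.998 = 75.992 g/mol.
%F = 75.992 / 273.226 × 100 = 27.81%.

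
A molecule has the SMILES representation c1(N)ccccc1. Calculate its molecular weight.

Atom tally by fragment:
  benzene ring core → C:6 H:6
  (− 1 ring H displaced by substituents)
  + NH2 → N:1 H:2
Element totals:
  C: 6
  H: 7
  N: 1
Molecular formula: C6H7N.
  M = 6(12.011) + 7(1.008) + 14.007
    = 72.066 + 7.056 + 14.007 = 93.129

93.13 g/mol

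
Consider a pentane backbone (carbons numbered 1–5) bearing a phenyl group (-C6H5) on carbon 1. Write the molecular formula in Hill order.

C11H16

Atom tally by fragment:
  C6H5CH2 → C:7 H:7
  CH2 → C:1 H:2
  CH2 → C:1 H:2
  CH2 → C:1 H:2
  CH3 → C:1 H:3
Element totals:
  C: 11
  H: 16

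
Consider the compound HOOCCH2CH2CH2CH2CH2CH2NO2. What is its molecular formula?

Element totals:
  C: 7
  H: 13
  N: 1
  O: 4

C7H13NO4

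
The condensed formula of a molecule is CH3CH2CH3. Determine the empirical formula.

C3H8

Atom tally by fragment:
  CH3 → C:1 H:3
  CH2 → C:1 H:2
  CH3 → C:1 H:3
Element totals:
  C: 3
  H: 8
Molecular formula: C3H8.
gcd of subscripts (3, 8) = 1, so the empirical formula equals the molecular formula.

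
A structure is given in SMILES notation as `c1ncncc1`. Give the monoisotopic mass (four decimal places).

80.0374

Atom tally by fragment:
  pyrimidine ring core → C:4 H:4 N:2
Element totals:
  C: 4
  H: 4
  N: 2
Molecular formula: C4H4N2.
  M = 4(12.0) + 4(1.007825) + 2(14.003074)
    = 48.000000 + 4.031300 + 28.006148 = 80.037448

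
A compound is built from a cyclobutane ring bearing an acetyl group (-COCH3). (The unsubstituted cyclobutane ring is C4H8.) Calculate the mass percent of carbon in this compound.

Atom tally by fragment:
  cyclobutane ring core → C:4 H:8
  (− 1 ring H displaced by substituents)
  + COCH3 → C:2 H:3 O:1
Element totals:
  C: 6
  H: 10
  O: 1
Molecular formula: C6H10O.
Molar mass = 98.145 g/mol.
Mass from C: 6 × 12.011 = 72.066 g/mol.
%C = 72.066 / 98.145 × 100 = 73.43%.

73.43%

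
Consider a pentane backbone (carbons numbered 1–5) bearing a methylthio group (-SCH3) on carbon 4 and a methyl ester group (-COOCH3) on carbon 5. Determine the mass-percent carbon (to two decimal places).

Atom tally by fragment:
  CH3 → C:1 H:3
  CH2 → C:1 H:2
  CH2 → C:1 H:2
  CH(SCH3) → C:2 H:4 S:1
  CH2COOCH3 → C:3 H:5 O:2
Element totals:
  C: 8
  H: 16
  O: 2
  S: 1
Molecular formula: C8H16O2S.
Molar mass = 176.274 g/mol.
Mass from C: 8 × 12.011 = 96.088 g/mol.
%C = 96.088 / 176.274 × 100 = 54.51%.

54.51%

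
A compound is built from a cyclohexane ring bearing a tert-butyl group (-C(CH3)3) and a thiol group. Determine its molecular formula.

Atom tally by fragment:
  cyclohexane ring core → C:6 H:12
  (− 2 ring H displaced by substituents)
  + C(CH3)3 → C:4 H:9
  + SH → S:1 H:1
Element totals:
  C: 10
  H: 20
  S: 1

C10H20S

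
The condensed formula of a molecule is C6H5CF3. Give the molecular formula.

Element totals:
  C: 7
  H: 5
  F: 3

C7H5F3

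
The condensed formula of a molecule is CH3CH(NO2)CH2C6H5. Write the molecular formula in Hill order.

C9H11NO2

Atom tally by fragment:
  CH3 → C:1 H:3
  CH(NO2) → C:1 H:1 N:1 O:2
  CH2C6H5 → C:7 H:7
Element totals:
  C: 9
  H: 11
  N: 1
  O: 2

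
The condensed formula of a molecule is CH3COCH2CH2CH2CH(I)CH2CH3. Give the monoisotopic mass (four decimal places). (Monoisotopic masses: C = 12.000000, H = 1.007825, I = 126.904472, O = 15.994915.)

254.0168

Atom tally by fragment:
  CH3COCH2 → C:3 H:5 O:1
  CH2 → C:1 H:2
  CH2 → C:1 H:2
  CH(I) → C:1 H:1 I:1
  CH2 → C:1 H:2
  CH3 → C:1 H:3
Element totals:
  C: 8
  H: 15
  I: 1
  O: 1
Molecular formula: C8H15IO.
  M = 8(12.0) + 15(1.007825) + 126.904472 + 15.994915
    = 96.000000 + 15.117375 + 126.904472 + 15.994915 = 254.016762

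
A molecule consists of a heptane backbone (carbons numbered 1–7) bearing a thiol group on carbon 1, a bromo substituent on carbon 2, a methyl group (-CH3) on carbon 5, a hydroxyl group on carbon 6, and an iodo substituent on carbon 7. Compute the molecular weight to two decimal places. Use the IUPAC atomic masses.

367.08 g/mol

Atom tally by fragment:
  HSCH2 → C:1 H:3 S:1
  CH(Br) → C:1 H:1 Br:1
  CH2 → C:1 H:2
  CH2 → C:1 H:2
  CH(CH3) → C:2 H:4
  CH(OH) → C:1 H:2 O:1
  CH2I → C:1 H:2 I:1
Element totals:
  C: 8
  H: 16
  Br: 1
  I: 1
  O: 1
  S: 1
Molecular formula: C8H16BrIOS.
  M = 8(12.011) + 16(1.008) + 79.904 + 126.904 + 15.999 + 32.06
    = 96.088 + 16.128 + 79.904 + 126.904 + 15.999 + 32.060 = 367.083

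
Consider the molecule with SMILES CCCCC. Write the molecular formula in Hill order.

C5H12

Atom tally by fragment:
  CH3 → C:1 H:3
  CH2 → C:1 H:2
  CH2 → C:1 H:2
  CH2 → C:1 H:2
  CH3 → C:1 H:3
Element totals:
  C: 5
  H: 12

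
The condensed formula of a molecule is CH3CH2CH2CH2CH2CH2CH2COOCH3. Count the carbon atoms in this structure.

Atom tally by fragment:
  CH3 → C:1 H:3
  CH2 → C:1 H:2
  CH2 → C:1 H:2
  CH2 → C:1 H:2
  CH2 → C:1 H:2
  CH2 → C:1 H:2
  CH2COOCH3 → C:3 H:5 O:2
Element totals:
  C: 9
  H: 18
  O: 2

9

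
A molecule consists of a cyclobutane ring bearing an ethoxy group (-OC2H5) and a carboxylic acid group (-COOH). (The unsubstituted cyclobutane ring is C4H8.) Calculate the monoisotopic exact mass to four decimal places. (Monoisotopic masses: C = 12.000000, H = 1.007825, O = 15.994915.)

144.0786

Atom tally by fragment:
  cyclobutane ring core → C:4 H:8
  (− 2 ring H displaced by substituents)
  + OC2H5 → C:2 H:5 O:1
  + COOH → C:1 H:1 O:2
Element totals:
  C: 7
  H: 12
  O: 3
Molecular formula: C7H12O3.
  M = 7(12.0) + 12(1.007825) + 3(15.994915)
    = 84.000000 + 12.093900 + 47.984745 = 144.078645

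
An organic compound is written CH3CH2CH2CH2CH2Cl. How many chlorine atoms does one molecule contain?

Atom tally by fragment:
  CH3 → C:1 H:3
  CH2 → C:1 H:2
  CH2 → C:1 H:2
  CH2 → C:1 H:2
  CH2Cl → C:1 H:2 Cl:1
Element totals:
  C: 5
  H: 11
  Cl: 1

1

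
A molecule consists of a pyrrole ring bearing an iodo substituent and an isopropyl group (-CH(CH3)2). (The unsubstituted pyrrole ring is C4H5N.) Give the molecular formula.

Atom tally by fragment:
  pyrrole ring core → C:4 H:5 N:1
  (− 2 ring H displaced by substituents)
  + I → I:1
  + CH(CH3)2 → C:3 H:7
Element totals:
  C: 7
  H: 10
  I: 1
  N: 1

C7H10IN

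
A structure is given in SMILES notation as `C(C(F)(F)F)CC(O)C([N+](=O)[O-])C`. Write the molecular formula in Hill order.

Atom tally by fragment:
  F3CCH2 → C:2 H:2 F:3
  CH2 → C:1 H:2
  CH(OH) → C:1 H:2 O:1
  CH(NO2) → C:1 H:1 N:1 O:2
  CH3 → C:1 H:3
Element totals:
  C: 6
  H: 10
  F: 3
  N: 1
  O: 3

C6H10F3NO3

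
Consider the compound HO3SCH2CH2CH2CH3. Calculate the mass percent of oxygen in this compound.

34.73%

Atom tally by fragment:
  HO3SCH2 → C:1 H:3 S:1 O:3
  CH2 → C:1 H:2
  CH2 → C:1 H:2
  CH3 → C:1 H:3
Element totals:
  C: 4
  H: 10
  O: 3
  S: 1
Molecular formula: C4H10O3S.
Molar mass = 138.181 g/mol.
Mass from O: 3 × 15.999 = 47.997 g/mol.
%O = 47.997 / 138.181 × 100 = 34.73%.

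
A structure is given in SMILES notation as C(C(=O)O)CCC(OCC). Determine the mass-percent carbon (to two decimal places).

57.51%

Atom tally by fragment:
  HOOCCH2 → C:2 H:3 O:2
  CH2 → C:1 H:2
  CH2 → C:1 H:2
  CH2OC2H5 → C:3 H:7 O:1
Element totals:
  C: 7
  H: 14
  O: 3
Molecular formula: C7H14O3.
Molar mass = 146.186 g/mol.
Mass from C: 7 × 12.011 = 84.077 g/mol.
%C = 84.077 / 146.186 × 100 = 57.51%.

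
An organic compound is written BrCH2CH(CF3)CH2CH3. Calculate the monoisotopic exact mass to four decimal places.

203.9761

Element totals:
  C: 5
  H: 8
  Br: 1
  F: 3
Molecular formula: C5H8BrF3.
  M = 5(12.0) + 8(1.007825) + 78.918338 + 3(18.998403)
    = 60.000000 + 8.062600 + 78.918338 + 56.995209 = 203.976147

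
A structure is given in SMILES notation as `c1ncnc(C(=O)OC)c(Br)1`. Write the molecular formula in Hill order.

Atom tally by fragment:
  pyrimidine ring core → C:4 H:4 N:2
  (− 2 ring H displaced by substituents)
  + COOCH3 → C:2 H:3 O:2
  + Br → Br:1
Element totals:
  C: 6
  H: 5
  Br: 1
  N: 2
  O: 2

C6H5BrN2O2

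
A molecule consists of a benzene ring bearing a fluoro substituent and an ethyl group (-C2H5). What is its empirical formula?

Atom tally by fragment:
  benzene ring core → C:6 H:6
  (− 2 ring H displaced by substituents)
  + F → F:1
  + C2H5 → C:2 H:5
Element totals:
  C: 8
  H: 9
  F: 1
Molecular formula: C8H9F.
gcd of subscripts (8, 1, 9) = 1, so the empirical formula equals the molecular formula.

C8H9F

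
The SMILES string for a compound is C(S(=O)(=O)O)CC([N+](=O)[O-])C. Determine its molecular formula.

Atom tally by fragment:
  HO3SCH2 → C:1 H:3 S:1 O:3
  CH2 → C:1 H:2
  CH(NO2) → C:1 H:1 N:1 O:2
  CH3 → C:1 H:3
Element totals:
  C: 4
  H: 9
  N: 1
  O: 5
  S: 1

C4H9NO5S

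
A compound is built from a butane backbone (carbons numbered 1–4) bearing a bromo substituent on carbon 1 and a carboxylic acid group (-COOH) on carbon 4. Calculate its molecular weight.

Atom tally by fragment:
  BrCH2 → C:1 H:2 Br:1
  CH2 → C:1 H:2
  CH2 → C:1 H:2
  CH2COOH → C:2 H:3 O:2
Element totals:
  C: 5
  H: 9
  Br: 1
  O: 2
Molecular formula: C5H9BrO2.
  M = 5(12.011) + 9(1.008) + 79.904 + 2(15.999)
    = 60.055 + 9.072 + 79.904 + 31.998 = 181.029

181.03 g/mol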